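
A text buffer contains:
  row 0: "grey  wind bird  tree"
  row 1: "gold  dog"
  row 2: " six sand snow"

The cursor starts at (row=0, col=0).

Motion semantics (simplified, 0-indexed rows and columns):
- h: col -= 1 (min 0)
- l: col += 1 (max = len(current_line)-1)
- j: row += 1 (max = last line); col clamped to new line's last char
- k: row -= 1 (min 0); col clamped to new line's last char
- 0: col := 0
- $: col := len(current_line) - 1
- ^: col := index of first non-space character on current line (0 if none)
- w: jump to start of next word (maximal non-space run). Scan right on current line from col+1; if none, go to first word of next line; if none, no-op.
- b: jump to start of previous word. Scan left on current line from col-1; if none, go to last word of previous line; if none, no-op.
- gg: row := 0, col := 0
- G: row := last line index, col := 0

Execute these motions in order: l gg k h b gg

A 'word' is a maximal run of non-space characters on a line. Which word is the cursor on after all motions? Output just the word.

After 1 (l): row=0 col=1 char='r'
After 2 (gg): row=0 col=0 char='g'
After 3 (k): row=0 col=0 char='g'
After 4 (h): row=0 col=0 char='g'
After 5 (b): row=0 col=0 char='g'
After 6 (gg): row=0 col=0 char='g'

Answer: grey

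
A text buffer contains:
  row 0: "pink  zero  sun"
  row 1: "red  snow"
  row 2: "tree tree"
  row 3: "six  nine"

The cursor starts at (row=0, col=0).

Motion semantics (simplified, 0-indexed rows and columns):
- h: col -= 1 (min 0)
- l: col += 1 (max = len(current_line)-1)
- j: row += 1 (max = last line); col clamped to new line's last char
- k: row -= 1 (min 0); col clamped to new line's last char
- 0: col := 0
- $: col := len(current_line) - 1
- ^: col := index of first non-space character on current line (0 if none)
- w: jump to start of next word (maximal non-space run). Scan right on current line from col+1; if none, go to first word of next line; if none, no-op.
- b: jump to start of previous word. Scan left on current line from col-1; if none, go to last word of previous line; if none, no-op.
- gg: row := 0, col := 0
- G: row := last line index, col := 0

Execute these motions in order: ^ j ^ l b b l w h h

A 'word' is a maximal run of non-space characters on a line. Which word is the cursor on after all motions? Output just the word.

After 1 (^): row=0 col=0 char='p'
After 2 (j): row=1 col=0 char='r'
After 3 (^): row=1 col=0 char='r'
After 4 (l): row=1 col=1 char='e'
After 5 (b): row=1 col=0 char='r'
After 6 (b): row=0 col=12 char='s'
After 7 (l): row=0 col=13 char='u'
After 8 (w): row=1 col=0 char='r'
After 9 (h): row=1 col=0 char='r'
After 10 (h): row=1 col=0 char='r'

Answer: red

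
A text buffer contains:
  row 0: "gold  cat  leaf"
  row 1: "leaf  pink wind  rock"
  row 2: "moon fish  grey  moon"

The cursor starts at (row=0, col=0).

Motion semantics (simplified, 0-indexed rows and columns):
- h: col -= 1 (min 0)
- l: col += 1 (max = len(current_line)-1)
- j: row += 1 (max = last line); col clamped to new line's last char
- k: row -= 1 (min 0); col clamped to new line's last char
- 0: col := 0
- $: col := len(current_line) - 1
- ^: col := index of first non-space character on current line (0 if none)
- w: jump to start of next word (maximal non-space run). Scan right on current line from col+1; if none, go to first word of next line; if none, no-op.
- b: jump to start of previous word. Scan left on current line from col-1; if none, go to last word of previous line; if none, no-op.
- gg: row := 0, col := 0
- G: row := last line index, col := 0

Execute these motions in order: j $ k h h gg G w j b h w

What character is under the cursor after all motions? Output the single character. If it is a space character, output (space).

After 1 (j): row=1 col=0 char='l'
After 2 ($): row=1 col=20 char='k'
After 3 (k): row=0 col=14 char='f'
After 4 (h): row=0 col=13 char='a'
After 5 (h): row=0 col=12 char='e'
After 6 (gg): row=0 col=0 char='g'
After 7 (G): row=2 col=0 char='m'
After 8 (w): row=2 col=5 char='f'
After 9 (j): row=2 col=5 char='f'
After 10 (b): row=2 col=0 char='m'
After 11 (h): row=2 col=0 char='m'
After 12 (w): row=2 col=5 char='f'

Answer: f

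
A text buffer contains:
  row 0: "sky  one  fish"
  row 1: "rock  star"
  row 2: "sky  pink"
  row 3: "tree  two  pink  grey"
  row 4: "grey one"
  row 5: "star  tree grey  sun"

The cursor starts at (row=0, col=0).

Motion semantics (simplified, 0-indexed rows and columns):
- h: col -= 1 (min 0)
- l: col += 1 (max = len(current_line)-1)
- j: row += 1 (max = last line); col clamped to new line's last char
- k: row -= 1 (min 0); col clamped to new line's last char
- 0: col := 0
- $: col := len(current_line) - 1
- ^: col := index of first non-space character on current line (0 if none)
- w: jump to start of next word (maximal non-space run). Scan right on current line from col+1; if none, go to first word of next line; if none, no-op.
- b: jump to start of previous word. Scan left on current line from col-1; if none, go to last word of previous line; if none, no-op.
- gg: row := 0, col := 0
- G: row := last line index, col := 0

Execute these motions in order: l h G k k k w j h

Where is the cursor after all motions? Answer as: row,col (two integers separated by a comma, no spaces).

After 1 (l): row=0 col=1 char='k'
After 2 (h): row=0 col=0 char='s'
After 3 (G): row=5 col=0 char='s'
After 4 (k): row=4 col=0 char='g'
After 5 (k): row=3 col=0 char='t'
After 6 (k): row=2 col=0 char='s'
After 7 (w): row=2 col=5 char='p'
After 8 (j): row=3 col=5 char='_'
After 9 (h): row=3 col=4 char='_'

Answer: 3,4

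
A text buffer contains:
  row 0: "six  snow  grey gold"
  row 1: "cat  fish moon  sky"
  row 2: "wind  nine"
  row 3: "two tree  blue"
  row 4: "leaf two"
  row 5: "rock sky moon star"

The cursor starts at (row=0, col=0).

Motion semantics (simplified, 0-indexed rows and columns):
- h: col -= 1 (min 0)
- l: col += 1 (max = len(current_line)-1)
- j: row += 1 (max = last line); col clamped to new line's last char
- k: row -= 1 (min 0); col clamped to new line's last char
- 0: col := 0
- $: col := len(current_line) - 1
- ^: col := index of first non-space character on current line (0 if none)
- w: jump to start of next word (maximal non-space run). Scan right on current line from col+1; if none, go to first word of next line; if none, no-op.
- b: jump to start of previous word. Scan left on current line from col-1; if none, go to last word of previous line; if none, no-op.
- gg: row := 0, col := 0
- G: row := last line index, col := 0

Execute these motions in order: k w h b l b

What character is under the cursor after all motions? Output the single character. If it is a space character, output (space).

After 1 (k): row=0 col=0 char='s'
After 2 (w): row=0 col=5 char='s'
After 3 (h): row=0 col=4 char='_'
After 4 (b): row=0 col=0 char='s'
After 5 (l): row=0 col=1 char='i'
After 6 (b): row=0 col=0 char='s'

Answer: s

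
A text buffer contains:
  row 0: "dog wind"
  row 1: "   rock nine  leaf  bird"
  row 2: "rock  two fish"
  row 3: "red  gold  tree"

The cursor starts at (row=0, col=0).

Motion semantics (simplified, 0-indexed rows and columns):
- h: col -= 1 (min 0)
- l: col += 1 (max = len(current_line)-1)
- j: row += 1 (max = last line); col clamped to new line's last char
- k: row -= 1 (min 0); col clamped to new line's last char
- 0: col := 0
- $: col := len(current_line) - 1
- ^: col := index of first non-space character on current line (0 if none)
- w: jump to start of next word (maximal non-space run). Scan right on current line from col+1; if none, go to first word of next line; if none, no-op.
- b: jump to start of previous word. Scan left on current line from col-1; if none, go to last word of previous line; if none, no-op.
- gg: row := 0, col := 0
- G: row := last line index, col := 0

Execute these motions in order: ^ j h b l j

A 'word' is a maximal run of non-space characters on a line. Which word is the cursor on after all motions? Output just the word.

After 1 (^): row=0 col=0 char='d'
After 2 (j): row=1 col=0 char='_'
After 3 (h): row=1 col=0 char='_'
After 4 (b): row=0 col=4 char='w'
After 5 (l): row=0 col=5 char='i'
After 6 (j): row=1 col=5 char='c'

Answer: rock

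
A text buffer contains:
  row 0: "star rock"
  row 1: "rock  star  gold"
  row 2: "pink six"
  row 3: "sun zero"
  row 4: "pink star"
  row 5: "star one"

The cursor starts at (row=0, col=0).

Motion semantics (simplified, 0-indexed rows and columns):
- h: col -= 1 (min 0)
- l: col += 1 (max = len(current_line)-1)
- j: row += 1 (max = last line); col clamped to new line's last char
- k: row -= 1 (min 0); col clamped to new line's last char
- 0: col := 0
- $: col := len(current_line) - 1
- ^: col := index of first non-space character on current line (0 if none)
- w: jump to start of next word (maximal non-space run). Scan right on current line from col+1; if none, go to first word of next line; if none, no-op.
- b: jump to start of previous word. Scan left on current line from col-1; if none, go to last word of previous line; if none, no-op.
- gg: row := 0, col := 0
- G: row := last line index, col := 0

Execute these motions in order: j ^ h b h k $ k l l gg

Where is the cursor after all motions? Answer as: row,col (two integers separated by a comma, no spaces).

After 1 (j): row=1 col=0 char='r'
After 2 (^): row=1 col=0 char='r'
After 3 (h): row=1 col=0 char='r'
After 4 (b): row=0 col=5 char='r'
After 5 (h): row=0 col=4 char='_'
After 6 (k): row=0 col=4 char='_'
After 7 ($): row=0 col=8 char='k'
After 8 (k): row=0 col=8 char='k'
After 9 (l): row=0 col=8 char='k'
After 10 (l): row=0 col=8 char='k'
After 11 (gg): row=0 col=0 char='s'

Answer: 0,0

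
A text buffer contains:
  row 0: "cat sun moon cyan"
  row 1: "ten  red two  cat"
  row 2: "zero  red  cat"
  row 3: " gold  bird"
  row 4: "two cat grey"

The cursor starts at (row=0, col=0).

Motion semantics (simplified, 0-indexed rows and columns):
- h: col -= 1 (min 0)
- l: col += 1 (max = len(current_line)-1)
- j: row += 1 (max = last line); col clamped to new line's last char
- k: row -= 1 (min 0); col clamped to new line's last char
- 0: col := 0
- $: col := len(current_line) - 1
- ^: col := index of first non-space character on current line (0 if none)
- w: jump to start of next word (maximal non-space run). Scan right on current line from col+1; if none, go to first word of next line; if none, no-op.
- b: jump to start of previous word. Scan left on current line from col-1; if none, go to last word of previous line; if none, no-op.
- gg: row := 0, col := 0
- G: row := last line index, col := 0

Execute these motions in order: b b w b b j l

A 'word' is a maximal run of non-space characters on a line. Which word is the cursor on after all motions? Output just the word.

Answer: ten

Derivation:
After 1 (b): row=0 col=0 char='c'
After 2 (b): row=0 col=0 char='c'
After 3 (w): row=0 col=4 char='s'
After 4 (b): row=0 col=0 char='c'
After 5 (b): row=0 col=0 char='c'
After 6 (j): row=1 col=0 char='t'
After 7 (l): row=1 col=1 char='e'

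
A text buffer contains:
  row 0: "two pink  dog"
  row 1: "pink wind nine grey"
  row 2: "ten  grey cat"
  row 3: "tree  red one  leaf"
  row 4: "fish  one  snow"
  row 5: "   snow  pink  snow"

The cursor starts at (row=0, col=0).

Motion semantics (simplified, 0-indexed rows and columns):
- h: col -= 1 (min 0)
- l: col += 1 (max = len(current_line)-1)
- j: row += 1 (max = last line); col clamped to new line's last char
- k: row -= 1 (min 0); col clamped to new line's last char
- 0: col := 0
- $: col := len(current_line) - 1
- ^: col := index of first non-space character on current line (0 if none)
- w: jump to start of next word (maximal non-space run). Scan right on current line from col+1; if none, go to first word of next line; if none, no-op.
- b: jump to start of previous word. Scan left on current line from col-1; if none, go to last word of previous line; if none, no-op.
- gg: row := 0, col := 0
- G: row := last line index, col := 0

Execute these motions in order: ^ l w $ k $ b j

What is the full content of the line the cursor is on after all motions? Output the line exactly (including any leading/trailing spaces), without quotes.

After 1 (^): row=0 col=0 char='t'
After 2 (l): row=0 col=1 char='w'
After 3 (w): row=0 col=4 char='p'
After 4 ($): row=0 col=12 char='g'
After 5 (k): row=0 col=12 char='g'
After 6 ($): row=0 col=12 char='g'
After 7 (b): row=0 col=10 char='d'
After 8 (j): row=1 col=10 char='n'

Answer: pink wind nine grey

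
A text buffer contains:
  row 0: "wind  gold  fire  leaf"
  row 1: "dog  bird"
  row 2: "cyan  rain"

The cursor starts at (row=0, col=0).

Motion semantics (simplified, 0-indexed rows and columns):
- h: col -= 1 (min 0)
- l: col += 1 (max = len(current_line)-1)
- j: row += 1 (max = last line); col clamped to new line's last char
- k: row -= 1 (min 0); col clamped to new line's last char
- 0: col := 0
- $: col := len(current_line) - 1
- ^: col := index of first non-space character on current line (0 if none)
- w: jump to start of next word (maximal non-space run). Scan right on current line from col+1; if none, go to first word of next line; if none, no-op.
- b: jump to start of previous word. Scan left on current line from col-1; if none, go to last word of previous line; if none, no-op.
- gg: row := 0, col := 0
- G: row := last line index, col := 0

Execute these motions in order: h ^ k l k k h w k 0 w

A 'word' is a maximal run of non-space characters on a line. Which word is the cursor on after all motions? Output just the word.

After 1 (h): row=0 col=0 char='w'
After 2 (^): row=0 col=0 char='w'
After 3 (k): row=0 col=0 char='w'
After 4 (l): row=0 col=1 char='i'
After 5 (k): row=0 col=1 char='i'
After 6 (k): row=0 col=1 char='i'
After 7 (h): row=0 col=0 char='w'
After 8 (w): row=0 col=6 char='g'
After 9 (k): row=0 col=6 char='g'
After 10 (0): row=0 col=0 char='w'
After 11 (w): row=0 col=6 char='g'

Answer: gold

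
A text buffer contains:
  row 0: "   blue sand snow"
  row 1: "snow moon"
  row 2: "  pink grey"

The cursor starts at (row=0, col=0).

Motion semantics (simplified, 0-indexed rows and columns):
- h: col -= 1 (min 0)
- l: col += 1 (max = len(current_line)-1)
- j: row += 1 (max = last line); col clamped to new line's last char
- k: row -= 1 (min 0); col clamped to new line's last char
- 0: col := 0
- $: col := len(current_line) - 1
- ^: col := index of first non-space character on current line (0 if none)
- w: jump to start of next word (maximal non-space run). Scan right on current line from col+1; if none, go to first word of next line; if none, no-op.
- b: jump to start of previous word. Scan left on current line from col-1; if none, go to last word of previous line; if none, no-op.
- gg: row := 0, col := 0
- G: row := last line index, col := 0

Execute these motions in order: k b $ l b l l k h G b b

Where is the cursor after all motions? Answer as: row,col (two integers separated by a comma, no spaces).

After 1 (k): row=0 col=0 char='_'
After 2 (b): row=0 col=0 char='_'
After 3 ($): row=0 col=16 char='w'
After 4 (l): row=0 col=16 char='w'
After 5 (b): row=0 col=13 char='s'
After 6 (l): row=0 col=14 char='n'
After 7 (l): row=0 col=15 char='o'
After 8 (k): row=0 col=15 char='o'
After 9 (h): row=0 col=14 char='n'
After 10 (G): row=2 col=0 char='_'
After 11 (b): row=1 col=5 char='m'
After 12 (b): row=1 col=0 char='s'

Answer: 1,0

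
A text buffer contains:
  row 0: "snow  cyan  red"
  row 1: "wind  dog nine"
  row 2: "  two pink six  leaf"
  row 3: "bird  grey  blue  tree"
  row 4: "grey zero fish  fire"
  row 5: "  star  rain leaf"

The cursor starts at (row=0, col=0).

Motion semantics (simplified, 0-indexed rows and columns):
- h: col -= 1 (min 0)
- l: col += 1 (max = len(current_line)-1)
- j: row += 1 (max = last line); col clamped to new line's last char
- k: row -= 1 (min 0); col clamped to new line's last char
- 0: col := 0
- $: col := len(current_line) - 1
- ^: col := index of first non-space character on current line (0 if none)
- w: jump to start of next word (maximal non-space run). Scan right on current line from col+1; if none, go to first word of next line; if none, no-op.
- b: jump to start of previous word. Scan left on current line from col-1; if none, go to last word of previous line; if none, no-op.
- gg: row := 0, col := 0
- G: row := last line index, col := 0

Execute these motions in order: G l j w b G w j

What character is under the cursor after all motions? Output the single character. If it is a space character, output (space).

Answer: s

Derivation:
After 1 (G): row=5 col=0 char='_'
After 2 (l): row=5 col=1 char='_'
After 3 (j): row=5 col=1 char='_'
After 4 (w): row=5 col=2 char='s'
After 5 (b): row=4 col=16 char='f'
After 6 (G): row=5 col=0 char='_'
After 7 (w): row=5 col=2 char='s'
After 8 (j): row=5 col=2 char='s'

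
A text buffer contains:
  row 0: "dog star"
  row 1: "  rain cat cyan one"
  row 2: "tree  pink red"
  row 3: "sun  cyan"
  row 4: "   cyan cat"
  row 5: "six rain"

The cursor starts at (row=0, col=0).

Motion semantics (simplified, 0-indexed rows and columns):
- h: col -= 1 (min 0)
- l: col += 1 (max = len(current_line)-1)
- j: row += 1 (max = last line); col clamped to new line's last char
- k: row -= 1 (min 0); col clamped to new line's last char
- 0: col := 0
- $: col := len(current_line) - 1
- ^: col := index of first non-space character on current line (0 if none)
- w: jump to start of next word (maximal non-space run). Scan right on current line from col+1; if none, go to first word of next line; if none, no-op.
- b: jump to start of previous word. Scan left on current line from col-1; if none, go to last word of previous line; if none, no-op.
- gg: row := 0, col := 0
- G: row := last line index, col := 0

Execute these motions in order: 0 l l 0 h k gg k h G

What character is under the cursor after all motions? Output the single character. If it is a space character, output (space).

Answer: s

Derivation:
After 1 (0): row=0 col=0 char='d'
After 2 (l): row=0 col=1 char='o'
After 3 (l): row=0 col=2 char='g'
After 4 (0): row=0 col=0 char='d'
After 5 (h): row=0 col=0 char='d'
After 6 (k): row=0 col=0 char='d'
After 7 (gg): row=0 col=0 char='d'
After 8 (k): row=0 col=0 char='d'
After 9 (h): row=0 col=0 char='d'
After 10 (G): row=5 col=0 char='s'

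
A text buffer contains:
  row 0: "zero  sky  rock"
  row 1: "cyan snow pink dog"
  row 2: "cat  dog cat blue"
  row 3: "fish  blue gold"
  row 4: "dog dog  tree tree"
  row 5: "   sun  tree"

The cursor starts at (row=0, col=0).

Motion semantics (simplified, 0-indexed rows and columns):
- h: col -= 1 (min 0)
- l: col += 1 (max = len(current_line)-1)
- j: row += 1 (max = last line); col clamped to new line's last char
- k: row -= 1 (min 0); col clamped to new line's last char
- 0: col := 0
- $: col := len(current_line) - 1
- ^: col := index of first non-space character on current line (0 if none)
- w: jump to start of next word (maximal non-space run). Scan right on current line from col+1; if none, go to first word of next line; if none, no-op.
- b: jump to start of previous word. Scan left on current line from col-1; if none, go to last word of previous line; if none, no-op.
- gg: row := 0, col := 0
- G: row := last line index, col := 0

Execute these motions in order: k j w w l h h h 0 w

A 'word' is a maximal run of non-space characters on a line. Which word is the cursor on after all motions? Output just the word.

Answer: snow

Derivation:
After 1 (k): row=0 col=0 char='z'
After 2 (j): row=1 col=0 char='c'
After 3 (w): row=1 col=5 char='s'
After 4 (w): row=1 col=10 char='p'
After 5 (l): row=1 col=11 char='i'
After 6 (h): row=1 col=10 char='p'
After 7 (h): row=1 col=9 char='_'
After 8 (h): row=1 col=8 char='w'
After 9 (0): row=1 col=0 char='c'
After 10 (w): row=1 col=5 char='s'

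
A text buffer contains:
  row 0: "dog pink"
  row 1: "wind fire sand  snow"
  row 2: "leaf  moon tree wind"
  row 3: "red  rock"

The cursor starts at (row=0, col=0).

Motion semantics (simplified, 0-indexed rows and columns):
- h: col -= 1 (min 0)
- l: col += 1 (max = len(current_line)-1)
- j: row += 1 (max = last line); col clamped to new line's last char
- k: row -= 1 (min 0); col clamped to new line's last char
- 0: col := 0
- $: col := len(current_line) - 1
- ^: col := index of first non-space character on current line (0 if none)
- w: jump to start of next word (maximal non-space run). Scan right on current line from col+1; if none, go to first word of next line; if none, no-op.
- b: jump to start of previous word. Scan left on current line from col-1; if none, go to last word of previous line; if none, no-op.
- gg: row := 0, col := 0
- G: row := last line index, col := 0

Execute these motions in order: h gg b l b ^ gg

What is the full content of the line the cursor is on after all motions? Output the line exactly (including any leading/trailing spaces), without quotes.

After 1 (h): row=0 col=0 char='d'
After 2 (gg): row=0 col=0 char='d'
After 3 (b): row=0 col=0 char='d'
After 4 (l): row=0 col=1 char='o'
After 5 (b): row=0 col=0 char='d'
After 6 (^): row=0 col=0 char='d'
After 7 (gg): row=0 col=0 char='d'

Answer: dog pink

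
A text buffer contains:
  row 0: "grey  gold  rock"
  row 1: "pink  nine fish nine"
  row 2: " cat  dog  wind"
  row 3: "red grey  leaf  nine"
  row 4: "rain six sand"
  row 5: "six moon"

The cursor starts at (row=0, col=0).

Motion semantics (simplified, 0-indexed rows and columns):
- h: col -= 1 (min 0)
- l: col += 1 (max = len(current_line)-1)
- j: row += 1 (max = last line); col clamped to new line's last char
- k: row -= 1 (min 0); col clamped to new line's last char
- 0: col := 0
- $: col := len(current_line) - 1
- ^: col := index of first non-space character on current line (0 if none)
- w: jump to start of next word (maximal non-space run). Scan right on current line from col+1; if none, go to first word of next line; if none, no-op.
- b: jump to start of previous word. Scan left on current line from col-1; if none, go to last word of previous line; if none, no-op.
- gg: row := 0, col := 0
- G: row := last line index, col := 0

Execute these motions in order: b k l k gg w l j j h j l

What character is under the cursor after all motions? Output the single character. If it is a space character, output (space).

After 1 (b): row=0 col=0 char='g'
After 2 (k): row=0 col=0 char='g'
After 3 (l): row=0 col=1 char='r'
After 4 (k): row=0 col=1 char='r'
After 5 (gg): row=0 col=0 char='g'
After 6 (w): row=0 col=6 char='g'
After 7 (l): row=0 col=7 char='o'
After 8 (j): row=1 col=7 char='i'
After 9 (j): row=2 col=7 char='o'
After 10 (h): row=2 col=6 char='d'
After 11 (j): row=3 col=6 char='e'
After 12 (l): row=3 col=7 char='y'

Answer: y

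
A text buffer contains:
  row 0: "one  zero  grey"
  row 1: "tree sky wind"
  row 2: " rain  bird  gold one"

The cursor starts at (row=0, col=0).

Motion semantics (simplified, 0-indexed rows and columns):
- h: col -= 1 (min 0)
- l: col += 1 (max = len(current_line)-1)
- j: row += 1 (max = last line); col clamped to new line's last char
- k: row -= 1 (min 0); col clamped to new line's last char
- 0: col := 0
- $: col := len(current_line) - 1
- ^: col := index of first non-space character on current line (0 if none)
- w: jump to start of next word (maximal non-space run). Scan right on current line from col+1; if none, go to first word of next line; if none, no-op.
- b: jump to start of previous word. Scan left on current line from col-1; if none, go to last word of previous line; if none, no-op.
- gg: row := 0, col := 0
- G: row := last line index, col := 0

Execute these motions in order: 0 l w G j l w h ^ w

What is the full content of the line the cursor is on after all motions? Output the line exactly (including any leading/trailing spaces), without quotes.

Answer:  rain  bird  gold one

Derivation:
After 1 (0): row=0 col=0 char='o'
After 2 (l): row=0 col=1 char='n'
After 3 (w): row=0 col=5 char='z'
After 4 (G): row=2 col=0 char='_'
After 5 (j): row=2 col=0 char='_'
After 6 (l): row=2 col=1 char='r'
After 7 (w): row=2 col=7 char='b'
After 8 (h): row=2 col=6 char='_'
After 9 (^): row=2 col=1 char='r'
After 10 (w): row=2 col=7 char='b'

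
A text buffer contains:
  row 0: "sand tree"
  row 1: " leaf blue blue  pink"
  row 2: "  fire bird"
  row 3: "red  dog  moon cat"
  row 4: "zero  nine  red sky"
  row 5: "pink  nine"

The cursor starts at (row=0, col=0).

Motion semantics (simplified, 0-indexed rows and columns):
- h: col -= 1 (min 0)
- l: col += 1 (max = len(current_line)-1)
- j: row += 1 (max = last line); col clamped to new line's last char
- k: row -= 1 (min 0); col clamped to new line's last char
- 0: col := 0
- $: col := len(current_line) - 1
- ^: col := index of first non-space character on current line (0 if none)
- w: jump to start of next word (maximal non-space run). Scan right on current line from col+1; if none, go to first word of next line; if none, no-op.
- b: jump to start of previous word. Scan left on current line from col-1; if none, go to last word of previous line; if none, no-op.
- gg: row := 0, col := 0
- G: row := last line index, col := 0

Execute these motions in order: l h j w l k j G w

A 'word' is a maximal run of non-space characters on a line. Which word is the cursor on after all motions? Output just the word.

Answer: nine

Derivation:
After 1 (l): row=0 col=1 char='a'
After 2 (h): row=0 col=0 char='s'
After 3 (j): row=1 col=0 char='_'
After 4 (w): row=1 col=1 char='l'
After 5 (l): row=1 col=2 char='e'
After 6 (k): row=0 col=2 char='n'
After 7 (j): row=1 col=2 char='e'
After 8 (G): row=5 col=0 char='p'
After 9 (w): row=5 col=6 char='n'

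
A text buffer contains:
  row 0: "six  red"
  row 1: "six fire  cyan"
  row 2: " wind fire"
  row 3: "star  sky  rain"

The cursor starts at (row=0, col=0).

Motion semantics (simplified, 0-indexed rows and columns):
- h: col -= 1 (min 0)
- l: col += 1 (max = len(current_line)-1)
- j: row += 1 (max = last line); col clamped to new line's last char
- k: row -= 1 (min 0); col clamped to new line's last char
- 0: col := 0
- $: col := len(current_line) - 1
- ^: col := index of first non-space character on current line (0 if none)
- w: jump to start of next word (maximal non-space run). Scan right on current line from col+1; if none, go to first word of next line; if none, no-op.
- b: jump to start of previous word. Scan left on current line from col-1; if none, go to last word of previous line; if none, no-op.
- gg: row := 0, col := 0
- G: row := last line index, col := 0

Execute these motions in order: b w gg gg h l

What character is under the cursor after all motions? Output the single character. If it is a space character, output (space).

Answer: i

Derivation:
After 1 (b): row=0 col=0 char='s'
After 2 (w): row=0 col=5 char='r'
After 3 (gg): row=0 col=0 char='s'
After 4 (gg): row=0 col=0 char='s'
After 5 (h): row=0 col=0 char='s'
After 6 (l): row=0 col=1 char='i'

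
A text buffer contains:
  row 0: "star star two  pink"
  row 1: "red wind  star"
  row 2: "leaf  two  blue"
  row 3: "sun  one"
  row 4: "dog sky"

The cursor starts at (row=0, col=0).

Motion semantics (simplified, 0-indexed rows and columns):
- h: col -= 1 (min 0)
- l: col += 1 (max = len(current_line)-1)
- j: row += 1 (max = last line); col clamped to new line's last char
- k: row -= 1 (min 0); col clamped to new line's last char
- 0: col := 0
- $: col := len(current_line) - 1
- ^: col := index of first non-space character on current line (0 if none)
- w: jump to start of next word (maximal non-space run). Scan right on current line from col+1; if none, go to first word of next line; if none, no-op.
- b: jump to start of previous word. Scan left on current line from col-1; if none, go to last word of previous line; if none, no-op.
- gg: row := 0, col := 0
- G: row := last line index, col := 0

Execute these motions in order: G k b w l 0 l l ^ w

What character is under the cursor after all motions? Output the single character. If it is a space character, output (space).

After 1 (G): row=4 col=0 char='d'
After 2 (k): row=3 col=0 char='s'
After 3 (b): row=2 col=11 char='b'
After 4 (w): row=3 col=0 char='s'
After 5 (l): row=3 col=1 char='u'
After 6 (0): row=3 col=0 char='s'
After 7 (l): row=3 col=1 char='u'
After 8 (l): row=3 col=2 char='n'
After 9 (^): row=3 col=0 char='s'
After 10 (w): row=3 col=5 char='o'

Answer: o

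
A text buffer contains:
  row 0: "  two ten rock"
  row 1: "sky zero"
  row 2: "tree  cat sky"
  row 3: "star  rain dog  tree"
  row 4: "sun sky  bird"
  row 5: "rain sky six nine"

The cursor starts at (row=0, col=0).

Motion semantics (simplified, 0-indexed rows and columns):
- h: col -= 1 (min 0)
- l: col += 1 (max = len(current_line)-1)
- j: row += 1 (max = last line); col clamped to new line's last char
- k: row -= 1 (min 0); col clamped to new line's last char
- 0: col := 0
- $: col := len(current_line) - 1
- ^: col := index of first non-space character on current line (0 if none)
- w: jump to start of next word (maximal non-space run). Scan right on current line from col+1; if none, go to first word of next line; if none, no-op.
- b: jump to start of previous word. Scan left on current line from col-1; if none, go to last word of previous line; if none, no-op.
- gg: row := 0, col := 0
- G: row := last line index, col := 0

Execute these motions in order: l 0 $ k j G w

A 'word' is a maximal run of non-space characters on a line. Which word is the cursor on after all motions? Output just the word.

Answer: sky

Derivation:
After 1 (l): row=0 col=1 char='_'
After 2 (0): row=0 col=0 char='_'
After 3 ($): row=0 col=13 char='k'
After 4 (k): row=0 col=13 char='k'
After 5 (j): row=1 col=7 char='o'
After 6 (G): row=5 col=0 char='r'
After 7 (w): row=5 col=5 char='s'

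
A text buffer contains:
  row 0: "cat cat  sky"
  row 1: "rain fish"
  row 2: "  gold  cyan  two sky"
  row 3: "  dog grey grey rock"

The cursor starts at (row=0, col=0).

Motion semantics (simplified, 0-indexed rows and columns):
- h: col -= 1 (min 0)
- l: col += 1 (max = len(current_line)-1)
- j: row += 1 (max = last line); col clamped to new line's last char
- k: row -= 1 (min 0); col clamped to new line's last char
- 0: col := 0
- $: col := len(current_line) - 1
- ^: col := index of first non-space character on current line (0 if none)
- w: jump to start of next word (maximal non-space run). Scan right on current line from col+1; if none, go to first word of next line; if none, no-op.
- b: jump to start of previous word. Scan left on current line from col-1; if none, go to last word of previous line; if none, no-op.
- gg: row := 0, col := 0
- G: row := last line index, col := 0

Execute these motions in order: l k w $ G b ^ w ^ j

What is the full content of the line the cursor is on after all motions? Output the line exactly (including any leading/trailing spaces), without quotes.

After 1 (l): row=0 col=1 char='a'
After 2 (k): row=0 col=1 char='a'
After 3 (w): row=0 col=4 char='c'
After 4 ($): row=0 col=11 char='y'
After 5 (G): row=3 col=0 char='_'
After 6 (b): row=2 col=18 char='s'
After 7 (^): row=2 col=2 char='g'
After 8 (w): row=2 col=8 char='c'
After 9 (^): row=2 col=2 char='g'
After 10 (j): row=3 col=2 char='d'

Answer:   dog grey grey rock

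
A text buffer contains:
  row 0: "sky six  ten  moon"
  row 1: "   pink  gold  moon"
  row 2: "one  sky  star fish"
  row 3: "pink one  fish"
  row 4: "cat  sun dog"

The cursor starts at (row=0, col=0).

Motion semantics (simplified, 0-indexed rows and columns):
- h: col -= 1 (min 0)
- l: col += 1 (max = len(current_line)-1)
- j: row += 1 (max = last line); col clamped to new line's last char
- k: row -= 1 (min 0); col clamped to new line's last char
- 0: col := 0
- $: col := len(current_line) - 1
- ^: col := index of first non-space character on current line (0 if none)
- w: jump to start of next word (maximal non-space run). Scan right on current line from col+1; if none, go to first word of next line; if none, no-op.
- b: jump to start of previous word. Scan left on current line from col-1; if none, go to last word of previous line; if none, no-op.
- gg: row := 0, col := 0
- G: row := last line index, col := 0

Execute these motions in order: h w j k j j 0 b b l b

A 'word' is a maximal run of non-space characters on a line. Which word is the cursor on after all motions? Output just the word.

Answer: gold

Derivation:
After 1 (h): row=0 col=0 char='s'
After 2 (w): row=0 col=4 char='s'
After 3 (j): row=1 col=4 char='i'
After 4 (k): row=0 col=4 char='s'
After 5 (j): row=1 col=4 char='i'
After 6 (j): row=2 col=4 char='_'
After 7 (0): row=2 col=0 char='o'
After 8 (b): row=1 col=15 char='m'
After 9 (b): row=1 col=9 char='g'
After 10 (l): row=1 col=10 char='o'
After 11 (b): row=1 col=9 char='g'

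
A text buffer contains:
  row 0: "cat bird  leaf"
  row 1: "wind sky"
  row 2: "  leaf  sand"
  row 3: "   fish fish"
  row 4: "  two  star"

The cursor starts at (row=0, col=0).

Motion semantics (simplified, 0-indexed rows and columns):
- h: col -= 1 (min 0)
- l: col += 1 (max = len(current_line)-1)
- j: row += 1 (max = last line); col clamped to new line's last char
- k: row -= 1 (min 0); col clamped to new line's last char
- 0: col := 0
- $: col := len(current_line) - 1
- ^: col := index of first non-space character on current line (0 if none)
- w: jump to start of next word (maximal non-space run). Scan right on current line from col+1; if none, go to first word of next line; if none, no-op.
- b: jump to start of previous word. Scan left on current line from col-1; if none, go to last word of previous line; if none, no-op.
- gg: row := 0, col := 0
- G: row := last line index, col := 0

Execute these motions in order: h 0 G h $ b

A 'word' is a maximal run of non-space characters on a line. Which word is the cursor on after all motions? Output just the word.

Answer: star

Derivation:
After 1 (h): row=0 col=0 char='c'
After 2 (0): row=0 col=0 char='c'
After 3 (G): row=4 col=0 char='_'
After 4 (h): row=4 col=0 char='_'
After 5 ($): row=4 col=10 char='r'
After 6 (b): row=4 col=7 char='s'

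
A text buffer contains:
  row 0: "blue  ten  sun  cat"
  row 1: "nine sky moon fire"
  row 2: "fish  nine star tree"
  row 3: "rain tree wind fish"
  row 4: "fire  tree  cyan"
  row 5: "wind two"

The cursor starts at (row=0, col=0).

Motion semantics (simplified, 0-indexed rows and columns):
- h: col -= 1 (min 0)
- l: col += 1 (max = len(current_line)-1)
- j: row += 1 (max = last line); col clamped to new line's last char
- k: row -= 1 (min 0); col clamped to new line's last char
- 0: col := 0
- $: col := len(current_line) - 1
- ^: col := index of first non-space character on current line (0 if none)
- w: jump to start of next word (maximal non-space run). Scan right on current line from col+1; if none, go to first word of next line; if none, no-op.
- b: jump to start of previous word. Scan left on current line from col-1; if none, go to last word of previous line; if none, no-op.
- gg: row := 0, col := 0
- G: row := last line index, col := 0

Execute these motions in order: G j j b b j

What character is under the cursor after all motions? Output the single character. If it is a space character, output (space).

After 1 (G): row=5 col=0 char='w'
After 2 (j): row=5 col=0 char='w'
After 3 (j): row=5 col=0 char='w'
After 4 (b): row=4 col=12 char='c'
After 5 (b): row=4 col=6 char='t'
After 6 (j): row=5 col=6 char='w'

Answer: w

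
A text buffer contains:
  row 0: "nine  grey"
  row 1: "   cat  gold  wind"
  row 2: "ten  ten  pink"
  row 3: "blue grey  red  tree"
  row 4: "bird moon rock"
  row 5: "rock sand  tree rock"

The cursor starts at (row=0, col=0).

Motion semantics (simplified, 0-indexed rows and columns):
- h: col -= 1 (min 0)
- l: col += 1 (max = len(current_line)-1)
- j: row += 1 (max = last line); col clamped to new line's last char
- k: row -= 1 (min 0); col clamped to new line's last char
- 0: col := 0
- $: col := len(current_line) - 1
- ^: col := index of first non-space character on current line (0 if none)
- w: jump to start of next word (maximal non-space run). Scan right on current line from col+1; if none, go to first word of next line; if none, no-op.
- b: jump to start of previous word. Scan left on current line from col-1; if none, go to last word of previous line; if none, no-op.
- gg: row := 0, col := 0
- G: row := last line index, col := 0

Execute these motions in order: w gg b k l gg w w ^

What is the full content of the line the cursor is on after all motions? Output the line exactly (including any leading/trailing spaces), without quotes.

Answer:    cat  gold  wind

Derivation:
After 1 (w): row=0 col=6 char='g'
After 2 (gg): row=0 col=0 char='n'
After 3 (b): row=0 col=0 char='n'
After 4 (k): row=0 col=0 char='n'
After 5 (l): row=0 col=1 char='i'
After 6 (gg): row=0 col=0 char='n'
After 7 (w): row=0 col=6 char='g'
After 8 (w): row=1 col=3 char='c'
After 9 (^): row=1 col=3 char='c'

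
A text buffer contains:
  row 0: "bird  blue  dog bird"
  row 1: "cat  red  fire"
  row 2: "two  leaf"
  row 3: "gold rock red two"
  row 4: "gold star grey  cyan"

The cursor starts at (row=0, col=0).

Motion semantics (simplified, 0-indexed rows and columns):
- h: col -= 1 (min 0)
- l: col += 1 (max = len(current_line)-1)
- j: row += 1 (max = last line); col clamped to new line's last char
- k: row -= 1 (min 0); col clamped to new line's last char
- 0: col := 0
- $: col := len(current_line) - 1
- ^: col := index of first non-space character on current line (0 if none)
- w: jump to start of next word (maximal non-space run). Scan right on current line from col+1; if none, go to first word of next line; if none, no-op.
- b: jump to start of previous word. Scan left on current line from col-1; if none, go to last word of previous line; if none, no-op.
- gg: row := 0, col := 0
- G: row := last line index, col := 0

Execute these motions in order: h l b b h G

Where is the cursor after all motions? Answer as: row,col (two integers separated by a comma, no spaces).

Answer: 4,0

Derivation:
After 1 (h): row=0 col=0 char='b'
After 2 (l): row=0 col=1 char='i'
After 3 (b): row=0 col=0 char='b'
After 4 (b): row=0 col=0 char='b'
After 5 (h): row=0 col=0 char='b'
After 6 (G): row=4 col=0 char='g'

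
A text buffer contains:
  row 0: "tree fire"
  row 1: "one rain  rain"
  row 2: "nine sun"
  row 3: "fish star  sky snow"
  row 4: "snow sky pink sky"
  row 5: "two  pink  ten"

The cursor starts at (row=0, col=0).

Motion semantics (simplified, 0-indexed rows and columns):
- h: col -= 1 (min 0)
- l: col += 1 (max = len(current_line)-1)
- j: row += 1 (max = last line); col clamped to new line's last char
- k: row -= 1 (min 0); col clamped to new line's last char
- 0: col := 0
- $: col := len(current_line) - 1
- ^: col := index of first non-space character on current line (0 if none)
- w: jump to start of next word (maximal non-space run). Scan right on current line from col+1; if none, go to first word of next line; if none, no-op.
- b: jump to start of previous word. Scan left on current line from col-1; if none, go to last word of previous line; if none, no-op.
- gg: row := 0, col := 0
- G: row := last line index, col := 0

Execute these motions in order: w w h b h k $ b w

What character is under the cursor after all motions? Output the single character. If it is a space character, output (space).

After 1 (w): row=0 col=5 char='f'
After 2 (w): row=1 col=0 char='o'
After 3 (h): row=1 col=0 char='o'
After 4 (b): row=0 col=5 char='f'
After 5 (h): row=0 col=4 char='_'
After 6 (k): row=0 col=4 char='_'
After 7 ($): row=0 col=8 char='e'
After 8 (b): row=0 col=5 char='f'
After 9 (w): row=1 col=0 char='o'

Answer: o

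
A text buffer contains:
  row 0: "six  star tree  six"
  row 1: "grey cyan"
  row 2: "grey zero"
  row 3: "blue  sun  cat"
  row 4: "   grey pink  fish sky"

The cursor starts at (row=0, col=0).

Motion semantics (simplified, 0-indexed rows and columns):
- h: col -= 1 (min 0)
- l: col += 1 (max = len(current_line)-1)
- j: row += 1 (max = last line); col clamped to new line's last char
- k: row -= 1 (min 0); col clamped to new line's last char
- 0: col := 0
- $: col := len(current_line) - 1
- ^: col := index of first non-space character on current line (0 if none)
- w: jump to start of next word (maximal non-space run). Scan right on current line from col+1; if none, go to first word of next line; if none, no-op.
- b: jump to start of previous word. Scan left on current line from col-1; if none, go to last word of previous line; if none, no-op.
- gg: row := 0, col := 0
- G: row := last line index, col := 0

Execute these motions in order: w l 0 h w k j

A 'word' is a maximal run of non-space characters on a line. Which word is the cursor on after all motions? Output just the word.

Answer: cyan

Derivation:
After 1 (w): row=0 col=5 char='s'
After 2 (l): row=0 col=6 char='t'
After 3 (0): row=0 col=0 char='s'
After 4 (h): row=0 col=0 char='s'
After 5 (w): row=0 col=5 char='s'
After 6 (k): row=0 col=5 char='s'
After 7 (j): row=1 col=5 char='c'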